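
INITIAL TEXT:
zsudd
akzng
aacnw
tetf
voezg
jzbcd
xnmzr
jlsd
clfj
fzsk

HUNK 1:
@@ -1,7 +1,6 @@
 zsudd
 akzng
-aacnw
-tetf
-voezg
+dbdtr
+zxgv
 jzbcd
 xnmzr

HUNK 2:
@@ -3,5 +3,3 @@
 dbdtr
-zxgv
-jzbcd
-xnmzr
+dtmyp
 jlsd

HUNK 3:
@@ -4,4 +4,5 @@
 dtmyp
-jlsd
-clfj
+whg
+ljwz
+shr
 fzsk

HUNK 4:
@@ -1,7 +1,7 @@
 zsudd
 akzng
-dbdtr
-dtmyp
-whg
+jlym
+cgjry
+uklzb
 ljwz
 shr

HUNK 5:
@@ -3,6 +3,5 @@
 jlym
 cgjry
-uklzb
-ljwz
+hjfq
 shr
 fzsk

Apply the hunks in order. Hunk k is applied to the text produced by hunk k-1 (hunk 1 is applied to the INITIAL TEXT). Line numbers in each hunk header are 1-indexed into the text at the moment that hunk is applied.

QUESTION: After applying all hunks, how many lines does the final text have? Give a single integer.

Hunk 1: at line 1 remove [aacnw,tetf,voezg] add [dbdtr,zxgv] -> 9 lines: zsudd akzng dbdtr zxgv jzbcd xnmzr jlsd clfj fzsk
Hunk 2: at line 3 remove [zxgv,jzbcd,xnmzr] add [dtmyp] -> 7 lines: zsudd akzng dbdtr dtmyp jlsd clfj fzsk
Hunk 3: at line 4 remove [jlsd,clfj] add [whg,ljwz,shr] -> 8 lines: zsudd akzng dbdtr dtmyp whg ljwz shr fzsk
Hunk 4: at line 1 remove [dbdtr,dtmyp,whg] add [jlym,cgjry,uklzb] -> 8 lines: zsudd akzng jlym cgjry uklzb ljwz shr fzsk
Hunk 5: at line 3 remove [uklzb,ljwz] add [hjfq] -> 7 lines: zsudd akzng jlym cgjry hjfq shr fzsk
Final line count: 7

Answer: 7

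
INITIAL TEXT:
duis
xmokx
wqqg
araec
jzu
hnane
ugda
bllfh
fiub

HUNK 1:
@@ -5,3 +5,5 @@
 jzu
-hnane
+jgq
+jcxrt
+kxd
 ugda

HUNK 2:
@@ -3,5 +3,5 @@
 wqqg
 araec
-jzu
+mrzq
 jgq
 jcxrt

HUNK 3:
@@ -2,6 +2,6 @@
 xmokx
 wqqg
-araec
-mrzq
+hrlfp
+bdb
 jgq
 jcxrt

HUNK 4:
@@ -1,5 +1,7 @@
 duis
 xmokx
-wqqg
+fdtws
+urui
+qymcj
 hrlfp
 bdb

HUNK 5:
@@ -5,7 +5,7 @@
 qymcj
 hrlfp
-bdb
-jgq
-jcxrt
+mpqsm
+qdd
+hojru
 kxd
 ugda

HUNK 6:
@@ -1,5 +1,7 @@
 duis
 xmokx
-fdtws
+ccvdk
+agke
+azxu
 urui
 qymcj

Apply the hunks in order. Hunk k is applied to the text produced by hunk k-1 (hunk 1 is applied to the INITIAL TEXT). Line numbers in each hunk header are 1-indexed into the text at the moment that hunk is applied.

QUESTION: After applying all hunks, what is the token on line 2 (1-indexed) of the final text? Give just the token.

Answer: xmokx

Derivation:
Hunk 1: at line 5 remove [hnane] add [jgq,jcxrt,kxd] -> 11 lines: duis xmokx wqqg araec jzu jgq jcxrt kxd ugda bllfh fiub
Hunk 2: at line 3 remove [jzu] add [mrzq] -> 11 lines: duis xmokx wqqg araec mrzq jgq jcxrt kxd ugda bllfh fiub
Hunk 3: at line 2 remove [araec,mrzq] add [hrlfp,bdb] -> 11 lines: duis xmokx wqqg hrlfp bdb jgq jcxrt kxd ugda bllfh fiub
Hunk 4: at line 1 remove [wqqg] add [fdtws,urui,qymcj] -> 13 lines: duis xmokx fdtws urui qymcj hrlfp bdb jgq jcxrt kxd ugda bllfh fiub
Hunk 5: at line 5 remove [bdb,jgq,jcxrt] add [mpqsm,qdd,hojru] -> 13 lines: duis xmokx fdtws urui qymcj hrlfp mpqsm qdd hojru kxd ugda bllfh fiub
Hunk 6: at line 1 remove [fdtws] add [ccvdk,agke,azxu] -> 15 lines: duis xmokx ccvdk agke azxu urui qymcj hrlfp mpqsm qdd hojru kxd ugda bllfh fiub
Final line 2: xmokx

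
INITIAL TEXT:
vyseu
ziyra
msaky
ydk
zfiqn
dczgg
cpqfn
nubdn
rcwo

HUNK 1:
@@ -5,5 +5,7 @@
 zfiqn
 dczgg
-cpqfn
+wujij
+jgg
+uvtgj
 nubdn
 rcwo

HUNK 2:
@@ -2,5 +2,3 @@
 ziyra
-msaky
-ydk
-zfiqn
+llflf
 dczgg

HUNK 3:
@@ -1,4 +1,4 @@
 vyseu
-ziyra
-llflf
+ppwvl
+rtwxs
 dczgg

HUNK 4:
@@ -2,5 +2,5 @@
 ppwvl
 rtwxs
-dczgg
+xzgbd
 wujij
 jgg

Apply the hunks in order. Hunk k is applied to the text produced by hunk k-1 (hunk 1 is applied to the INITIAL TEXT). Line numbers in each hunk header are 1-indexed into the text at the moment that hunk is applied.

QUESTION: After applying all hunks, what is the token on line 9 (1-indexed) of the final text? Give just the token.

Answer: rcwo

Derivation:
Hunk 1: at line 5 remove [cpqfn] add [wujij,jgg,uvtgj] -> 11 lines: vyseu ziyra msaky ydk zfiqn dczgg wujij jgg uvtgj nubdn rcwo
Hunk 2: at line 2 remove [msaky,ydk,zfiqn] add [llflf] -> 9 lines: vyseu ziyra llflf dczgg wujij jgg uvtgj nubdn rcwo
Hunk 3: at line 1 remove [ziyra,llflf] add [ppwvl,rtwxs] -> 9 lines: vyseu ppwvl rtwxs dczgg wujij jgg uvtgj nubdn rcwo
Hunk 4: at line 2 remove [dczgg] add [xzgbd] -> 9 lines: vyseu ppwvl rtwxs xzgbd wujij jgg uvtgj nubdn rcwo
Final line 9: rcwo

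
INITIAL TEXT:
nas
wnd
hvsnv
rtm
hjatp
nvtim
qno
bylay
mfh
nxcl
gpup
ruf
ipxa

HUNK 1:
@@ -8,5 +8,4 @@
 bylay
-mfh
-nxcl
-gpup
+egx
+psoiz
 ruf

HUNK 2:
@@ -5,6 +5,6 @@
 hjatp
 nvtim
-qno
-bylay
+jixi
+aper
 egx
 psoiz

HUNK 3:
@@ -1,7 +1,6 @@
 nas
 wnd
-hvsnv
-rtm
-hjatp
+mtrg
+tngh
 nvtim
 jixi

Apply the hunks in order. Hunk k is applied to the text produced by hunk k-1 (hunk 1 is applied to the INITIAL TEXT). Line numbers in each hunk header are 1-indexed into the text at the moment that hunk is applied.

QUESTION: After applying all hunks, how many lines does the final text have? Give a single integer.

Answer: 11

Derivation:
Hunk 1: at line 8 remove [mfh,nxcl,gpup] add [egx,psoiz] -> 12 lines: nas wnd hvsnv rtm hjatp nvtim qno bylay egx psoiz ruf ipxa
Hunk 2: at line 5 remove [qno,bylay] add [jixi,aper] -> 12 lines: nas wnd hvsnv rtm hjatp nvtim jixi aper egx psoiz ruf ipxa
Hunk 3: at line 1 remove [hvsnv,rtm,hjatp] add [mtrg,tngh] -> 11 lines: nas wnd mtrg tngh nvtim jixi aper egx psoiz ruf ipxa
Final line count: 11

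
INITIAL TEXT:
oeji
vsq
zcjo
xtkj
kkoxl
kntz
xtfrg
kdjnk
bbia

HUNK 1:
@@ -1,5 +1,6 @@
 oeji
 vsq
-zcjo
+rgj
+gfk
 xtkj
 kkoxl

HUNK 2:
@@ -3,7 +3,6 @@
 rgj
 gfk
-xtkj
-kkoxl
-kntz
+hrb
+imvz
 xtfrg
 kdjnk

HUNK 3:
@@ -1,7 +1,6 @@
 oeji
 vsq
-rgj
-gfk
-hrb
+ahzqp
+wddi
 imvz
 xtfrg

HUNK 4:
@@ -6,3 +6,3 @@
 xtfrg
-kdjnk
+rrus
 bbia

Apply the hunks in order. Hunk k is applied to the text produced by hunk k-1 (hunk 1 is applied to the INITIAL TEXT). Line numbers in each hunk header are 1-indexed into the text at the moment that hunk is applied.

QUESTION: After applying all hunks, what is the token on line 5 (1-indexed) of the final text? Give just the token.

Answer: imvz

Derivation:
Hunk 1: at line 1 remove [zcjo] add [rgj,gfk] -> 10 lines: oeji vsq rgj gfk xtkj kkoxl kntz xtfrg kdjnk bbia
Hunk 2: at line 3 remove [xtkj,kkoxl,kntz] add [hrb,imvz] -> 9 lines: oeji vsq rgj gfk hrb imvz xtfrg kdjnk bbia
Hunk 3: at line 1 remove [rgj,gfk,hrb] add [ahzqp,wddi] -> 8 lines: oeji vsq ahzqp wddi imvz xtfrg kdjnk bbia
Hunk 4: at line 6 remove [kdjnk] add [rrus] -> 8 lines: oeji vsq ahzqp wddi imvz xtfrg rrus bbia
Final line 5: imvz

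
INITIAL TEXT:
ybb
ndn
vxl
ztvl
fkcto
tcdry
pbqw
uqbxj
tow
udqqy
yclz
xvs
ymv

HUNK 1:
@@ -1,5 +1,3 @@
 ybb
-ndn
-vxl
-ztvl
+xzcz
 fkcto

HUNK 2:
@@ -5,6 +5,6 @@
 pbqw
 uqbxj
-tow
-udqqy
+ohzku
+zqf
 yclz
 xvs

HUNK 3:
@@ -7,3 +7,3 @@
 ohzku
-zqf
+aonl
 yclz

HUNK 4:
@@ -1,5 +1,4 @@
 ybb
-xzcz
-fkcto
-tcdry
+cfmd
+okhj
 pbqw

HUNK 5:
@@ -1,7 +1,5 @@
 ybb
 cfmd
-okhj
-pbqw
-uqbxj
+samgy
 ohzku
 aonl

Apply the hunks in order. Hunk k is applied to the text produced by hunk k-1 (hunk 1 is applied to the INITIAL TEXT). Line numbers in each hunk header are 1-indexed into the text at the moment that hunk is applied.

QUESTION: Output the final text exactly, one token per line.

Answer: ybb
cfmd
samgy
ohzku
aonl
yclz
xvs
ymv

Derivation:
Hunk 1: at line 1 remove [ndn,vxl,ztvl] add [xzcz] -> 11 lines: ybb xzcz fkcto tcdry pbqw uqbxj tow udqqy yclz xvs ymv
Hunk 2: at line 5 remove [tow,udqqy] add [ohzku,zqf] -> 11 lines: ybb xzcz fkcto tcdry pbqw uqbxj ohzku zqf yclz xvs ymv
Hunk 3: at line 7 remove [zqf] add [aonl] -> 11 lines: ybb xzcz fkcto tcdry pbqw uqbxj ohzku aonl yclz xvs ymv
Hunk 4: at line 1 remove [xzcz,fkcto,tcdry] add [cfmd,okhj] -> 10 lines: ybb cfmd okhj pbqw uqbxj ohzku aonl yclz xvs ymv
Hunk 5: at line 1 remove [okhj,pbqw,uqbxj] add [samgy] -> 8 lines: ybb cfmd samgy ohzku aonl yclz xvs ymv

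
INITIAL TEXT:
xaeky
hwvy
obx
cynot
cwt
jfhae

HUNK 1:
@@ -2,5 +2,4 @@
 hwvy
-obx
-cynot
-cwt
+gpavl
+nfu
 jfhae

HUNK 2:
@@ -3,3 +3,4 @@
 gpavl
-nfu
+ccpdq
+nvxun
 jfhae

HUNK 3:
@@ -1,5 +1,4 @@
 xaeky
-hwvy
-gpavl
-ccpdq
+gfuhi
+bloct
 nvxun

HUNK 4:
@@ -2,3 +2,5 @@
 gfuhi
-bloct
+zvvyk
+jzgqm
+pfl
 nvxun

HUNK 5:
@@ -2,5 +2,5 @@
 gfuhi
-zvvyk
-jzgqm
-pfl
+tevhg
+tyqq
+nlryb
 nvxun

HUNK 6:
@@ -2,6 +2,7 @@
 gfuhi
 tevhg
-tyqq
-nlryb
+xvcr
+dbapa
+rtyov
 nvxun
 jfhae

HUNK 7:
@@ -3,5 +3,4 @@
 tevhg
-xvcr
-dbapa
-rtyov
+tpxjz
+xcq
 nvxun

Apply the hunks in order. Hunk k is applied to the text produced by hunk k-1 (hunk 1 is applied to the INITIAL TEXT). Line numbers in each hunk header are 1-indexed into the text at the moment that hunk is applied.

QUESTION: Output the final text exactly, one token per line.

Hunk 1: at line 2 remove [obx,cynot,cwt] add [gpavl,nfu] -> 5 lines: xaeky hwvy gpavl nfu jfhae
Hunk 2: at line 3 remove [nfu] add [ccpdq,nvxun] -> 6 lines: xaeky hwvy gpavl ccpdq nvxun jfhae
Hunk 3: at line 1 remove [hwvy,gpavl,ccpdq] add [gfuhi,bloct] -> 5 lines: xaeky gfuhi bloct nvxun jfhae
Hunk 4: at line 2 remove [bloct] add [zvvyk,jzgqm,pfl] -> 7 lines: xaeky gfuhi zvvyk jzgqm pfl nvxun jfhae
Hunk 5: at line 2 remove [zvvyk,jzgqm,pfl] add [tevhg,tyqq,nlryb] -> 7 lines: xaeky gfuhi tevhg tyqq nlryb nvxun jfhae
Hunk 6: at line 2 remove [tyqq,nlryb] add [xvcr,dbapa,rtyov] -> 8 lines: xaeky gfuhi tevhg xvcr dbapa rtyov nvxun jfhae
Hunk 7: at line 3 remove [xvcr,dbapa,rtyov] add [tpxjz,xcq] -> 7 lines: xaeky gfuhi tevhg tpxjz xcq nvxun jfhae

Answer: xaeky
gfuhi
tevhg
tpxjz
xcq
nvxun
jfhae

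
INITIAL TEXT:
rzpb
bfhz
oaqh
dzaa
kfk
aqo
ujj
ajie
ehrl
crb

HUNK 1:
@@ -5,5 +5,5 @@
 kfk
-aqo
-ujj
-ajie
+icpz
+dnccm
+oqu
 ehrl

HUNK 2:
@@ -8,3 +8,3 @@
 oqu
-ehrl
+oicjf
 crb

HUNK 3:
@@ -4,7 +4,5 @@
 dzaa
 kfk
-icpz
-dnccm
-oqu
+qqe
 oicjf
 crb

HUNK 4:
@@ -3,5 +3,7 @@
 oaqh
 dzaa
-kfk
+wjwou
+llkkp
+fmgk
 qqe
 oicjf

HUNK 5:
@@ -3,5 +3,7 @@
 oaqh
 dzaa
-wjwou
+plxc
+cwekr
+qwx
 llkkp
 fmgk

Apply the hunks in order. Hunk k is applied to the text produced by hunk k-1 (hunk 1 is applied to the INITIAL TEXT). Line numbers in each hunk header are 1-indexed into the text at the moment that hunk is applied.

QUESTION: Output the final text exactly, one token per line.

Answer: rzpb
bfhz
oaqh
dzaa
plxc
cwekr
qwx
llkkp
fmgk
qqe
oicjf
crb

Derivation:
Hunk 1: at line 5 remove [aqo,ujj,ajie] add [icpz,dnccm,oqu] -> 10 lines: rzpb bfhz oaqh dzaa kfk icpz dnccm oqu ehrl crb
Hunk 2: at line 8 remove [ehrl] add [oicjf] -> 10 lines: rzpb bfhz oaqh dzaa kfk icpz dnccm oqu oicjf crb
Hunk 3: at line 4 remove [icpz,dnccm,oqu] add [qqe] -> 8 lines: rzpb bfhz oaqh dzaa kfk qqe oicjf crb
Hunk 4: at line 3 remove [kfk] add [wjwou,llkkp,fmgk] -> 10 lines: rzpb bfhz oaqh dzaa wjwou llkkp fmgk qqe oicjf crb
Hunk 5: at line 3 remove [wjwou] add [plxc,cwekr,qwx] -> 12 lines: rzpb bfhz oaqh dzaa plxc cwekr qwx llkkp fmgk qqe oicjf crb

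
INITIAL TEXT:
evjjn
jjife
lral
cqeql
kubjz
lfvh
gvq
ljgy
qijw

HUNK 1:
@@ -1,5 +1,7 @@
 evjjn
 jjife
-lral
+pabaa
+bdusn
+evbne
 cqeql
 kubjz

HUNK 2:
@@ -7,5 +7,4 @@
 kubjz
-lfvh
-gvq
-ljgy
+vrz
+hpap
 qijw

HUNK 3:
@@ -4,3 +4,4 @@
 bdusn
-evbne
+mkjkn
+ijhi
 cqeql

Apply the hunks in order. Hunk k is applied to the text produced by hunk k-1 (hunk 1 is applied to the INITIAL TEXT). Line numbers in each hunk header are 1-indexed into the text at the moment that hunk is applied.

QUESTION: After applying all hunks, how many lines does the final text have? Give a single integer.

Answer: 11

Derivation:
Hunk 1: at line 1 remove [lral] add [pabaa,bdusn,evbne] -> 11 lines: evjjn jjife pabaa bdusn evbne cqeql kubjz lfvh gvq ljgy qijw
Hunk 2: at line 7 remove [lfvh,gvq,ljgy] add [vrz,hpap] -> 10 lines: evjjn jjife pabaa bdusn evbne cqeql kubjz vrz hpap qijw
Hunk 3: at line 4 remove [evbne] add [mkjkn,ijhi] -> 11 lines: evjjn jjife pabaa bdusn mkjkn ijhi cqeql kubjz vrz hpap qijw
Final line count: 11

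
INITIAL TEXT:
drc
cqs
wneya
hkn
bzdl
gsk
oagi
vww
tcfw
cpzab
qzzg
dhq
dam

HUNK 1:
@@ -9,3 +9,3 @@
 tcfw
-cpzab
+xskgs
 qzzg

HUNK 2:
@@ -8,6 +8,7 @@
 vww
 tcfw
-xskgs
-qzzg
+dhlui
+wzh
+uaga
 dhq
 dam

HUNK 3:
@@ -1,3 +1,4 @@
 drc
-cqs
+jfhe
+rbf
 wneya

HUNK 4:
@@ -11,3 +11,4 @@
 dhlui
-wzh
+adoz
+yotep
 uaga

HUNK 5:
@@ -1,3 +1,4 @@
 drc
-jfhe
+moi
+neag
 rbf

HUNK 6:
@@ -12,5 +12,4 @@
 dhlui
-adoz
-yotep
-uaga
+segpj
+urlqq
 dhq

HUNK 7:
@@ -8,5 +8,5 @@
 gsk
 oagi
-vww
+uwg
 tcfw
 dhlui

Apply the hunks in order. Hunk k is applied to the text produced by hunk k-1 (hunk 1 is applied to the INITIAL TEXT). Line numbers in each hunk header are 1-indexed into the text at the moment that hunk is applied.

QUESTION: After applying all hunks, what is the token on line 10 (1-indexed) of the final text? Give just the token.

Answer: uwg

Derivation:
Hunk 1: at line 9 remove [cpzab] add [xskgs] -> 13 lines: drc cqs wneya hkn bzdl gsk oagi vww tcfw xskgs qzzg dhq dam
Hunk 2: at line 8 remove [xskgs,qzzg] add [dhlui,wzh,uaga] -> 14 lines: drc cqs wneya hkn bzdl gsk oagi vww tcfw dhlui wzh uaga dhq dam
Hunk 3: at line 1 remove [cqs] add [jfhe,rbf] -> 15 lines: drc jfhe rbf wneya hkn bzdl gsk oagi vww tcfw dhlui wzh uaga dhq dam
Hunk 4: at line 11 remove [wzh] add [adoz,yotep] -> 16 lines: drc jfhe rbf wneya hkn bzdl gsk oagi vww tcfw dhlui adoz yotep uaga dhq dam
Hunk 5: at line 1 remove [jfhe] add [moi,neag] -> 17 lines: drc moi neag rbf wneya hkn bzdl gsk oagi vww tcfw dhlui adoz yotep uaga dhq dam
Hunk 6: at line 12 remove [adoz,yotep,uaga] add [segpj,urlqq] -> 16 lines: drc moi neag rbf wneya hkn bzdl gsk oagi vww tcfw dhlui segpj urlqq dhq dam
Hunk 7: at line 8 remove [vww] add [uwg] -> 16 lines: drc moi neag rbf wneya hkn bzdl gsk oagi uwg tcfw dhlui segpj urlqq dhq dam
Final line 10: uwg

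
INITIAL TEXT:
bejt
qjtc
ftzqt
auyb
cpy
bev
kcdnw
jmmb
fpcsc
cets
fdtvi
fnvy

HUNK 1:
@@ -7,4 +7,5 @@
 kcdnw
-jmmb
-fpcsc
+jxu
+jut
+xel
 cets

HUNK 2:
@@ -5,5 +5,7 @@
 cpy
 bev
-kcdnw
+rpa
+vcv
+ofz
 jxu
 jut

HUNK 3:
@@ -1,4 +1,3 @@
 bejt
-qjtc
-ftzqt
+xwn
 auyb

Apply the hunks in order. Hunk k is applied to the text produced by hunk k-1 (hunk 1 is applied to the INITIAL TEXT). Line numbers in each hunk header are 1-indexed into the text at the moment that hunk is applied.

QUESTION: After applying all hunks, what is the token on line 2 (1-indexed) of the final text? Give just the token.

Answer: xwn

Derivation:
Hunk 1: at line 7 remove [jmmb,fpcsc] add [jxu,jut,xel] -> 13 lines: bejt qjtc ftzqt auyb cpy bev kcdnw jxu jut xel cets fdtvi fnvy
Hunk 2: at line 5 remove [kcdnw] add [rpa,vcv,ofz] -> 15 lines: bejt qjtc ftzqt auyb cpy bev rpa vcv ofz jxu jut xel cets fdtvi fnvy
Hunk 3: at line 1 remove [qjtc,ftzqt] add [xwn] -> 14 lines: bejt xwn auyb cpy bev rpa vcv ofz jxu jut xel cets fdtvi fnvy
Final line 2: xwn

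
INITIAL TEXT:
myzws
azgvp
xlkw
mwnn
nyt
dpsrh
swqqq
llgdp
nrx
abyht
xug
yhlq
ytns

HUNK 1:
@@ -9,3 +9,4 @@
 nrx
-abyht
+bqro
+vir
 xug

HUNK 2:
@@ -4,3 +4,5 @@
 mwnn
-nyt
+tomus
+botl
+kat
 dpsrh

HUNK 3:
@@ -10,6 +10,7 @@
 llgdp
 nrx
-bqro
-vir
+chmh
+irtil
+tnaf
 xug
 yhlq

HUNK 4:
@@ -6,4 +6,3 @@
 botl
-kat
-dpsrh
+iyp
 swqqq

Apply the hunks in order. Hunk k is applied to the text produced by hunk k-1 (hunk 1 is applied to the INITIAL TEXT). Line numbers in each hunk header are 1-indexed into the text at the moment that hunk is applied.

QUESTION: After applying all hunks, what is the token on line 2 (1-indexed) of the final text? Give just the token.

Hunk 1: at line 9 remove [abyht] add [bqro,vir] -> 14 lines: myzws azgvp xlkw mwnn nyt dpsrh swqqq llgdp nrx bqro vir xug yhlq ytns
Hunk 2: at line 4 remove [nyt] add [tomus,botl,kat] -> 16 lines: myzws azgvp xlkw mwnn tomus botl kat dpsrh swqqq llgdp nrx bqro vir xug yhlq ytns
Hunk 3: at line 10 remove [bqro,vir] add [chmh,irtil,tnaf] -> 17 lines: myzws azgvp xlkw mwnn tomus botl kat dpsrh swqqq llgdp nrx chmh irtil tnaf xug yhlq ytns
Hunk 4: at line 6 remove [kat,dpsrh] add [iyp] -> 16 lines: myzws azgvp xlkw mwnn tomus botl iyp swqqq llgdp nrx chmh irtil tnaf xug yhlq ytns
Final line 2: azgvp

Answer: azgvp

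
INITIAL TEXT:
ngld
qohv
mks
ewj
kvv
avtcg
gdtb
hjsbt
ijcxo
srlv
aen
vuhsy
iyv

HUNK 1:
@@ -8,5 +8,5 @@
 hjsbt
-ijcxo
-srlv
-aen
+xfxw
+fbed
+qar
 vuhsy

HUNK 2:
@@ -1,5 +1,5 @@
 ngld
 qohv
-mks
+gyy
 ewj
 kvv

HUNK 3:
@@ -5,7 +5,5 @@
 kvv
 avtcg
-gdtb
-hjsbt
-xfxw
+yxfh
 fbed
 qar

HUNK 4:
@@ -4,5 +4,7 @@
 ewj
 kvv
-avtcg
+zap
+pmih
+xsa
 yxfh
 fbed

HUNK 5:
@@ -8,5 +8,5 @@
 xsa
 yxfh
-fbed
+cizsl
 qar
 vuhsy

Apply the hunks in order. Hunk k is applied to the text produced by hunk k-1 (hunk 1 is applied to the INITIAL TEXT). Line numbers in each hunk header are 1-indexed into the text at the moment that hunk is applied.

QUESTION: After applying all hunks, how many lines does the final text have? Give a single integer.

Answer: 13

Derivation:
Hunk 1: at line 8 remove [ijcxo,srlv,aen] add [xfxw,fbed,qar] -> 13 lines: ngld qohv mks ewj kvv avtcg gdtb hjsbt xfxw fbed qar vuhsy iyv
Hunk 2: at line 1 remove [mks] add [gyy] -> 13 lines: ngld qohv gyy ewj kvv avtcg gdtb hjsbt xfxw fbed qar vuhsy iyv
Hunk 3: at line 5 remove [gdtb,hjsbt,xfxw] add [yxfh] -> 11 lines: ngld qohv gyy ewj kvv avtcg yxfh fbed qar vuhsy iyv
Hunk 4: at line 4 remove [avtcg] add [zap,pmih,xsa] -> 13 lines: ngld qohv gyy ewj kvv zap pmih xsa yxfh fbed qar vuhsy iyv
Hunk 5: at line 8 remove [fbed] add [cizsl] -> 13 lines: ngld qohv gyy ewj kvv zap pmih xsa yxfh cizsl qar vuhsy iyv
Final line count: 13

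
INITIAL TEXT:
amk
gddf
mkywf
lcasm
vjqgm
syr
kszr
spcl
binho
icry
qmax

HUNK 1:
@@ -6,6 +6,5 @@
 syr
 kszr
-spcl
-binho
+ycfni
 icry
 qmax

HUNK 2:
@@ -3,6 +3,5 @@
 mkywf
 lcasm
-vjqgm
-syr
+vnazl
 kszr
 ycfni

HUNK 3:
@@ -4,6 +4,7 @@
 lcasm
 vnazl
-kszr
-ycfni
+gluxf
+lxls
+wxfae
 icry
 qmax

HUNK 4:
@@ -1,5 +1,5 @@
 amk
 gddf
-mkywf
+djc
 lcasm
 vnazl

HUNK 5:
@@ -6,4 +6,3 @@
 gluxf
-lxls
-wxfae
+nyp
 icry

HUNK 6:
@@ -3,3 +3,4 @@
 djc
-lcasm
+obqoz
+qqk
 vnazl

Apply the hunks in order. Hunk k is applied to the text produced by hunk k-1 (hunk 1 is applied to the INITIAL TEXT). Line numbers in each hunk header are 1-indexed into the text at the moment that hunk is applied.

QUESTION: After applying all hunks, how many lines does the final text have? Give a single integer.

Hunk 1: at line 6 remove [spcl,binho] add [ycfni] -> 10 lines: amk gddf mkywf lcasm vjqgm syr kszr ycfni icry qmax
Hunk 2: at line 3 remove [vjqgm,syr] add [vnazl] -> 9 lines: amk gddf mkywf lcasm vnazl kszr ycfni icry qmax
Hunk 3: at line 4 remove [kszr,ycfni] add [gluxf,lxls,wxfae] -> 10 lines: amk gddf mkywf lcasm vnazl gluxf lxls wxfae icry qmax
Hunk 4: at line 1 remove [mkywf] add [djc] -> 10 lines: amk gddf djc lcasm vnazl gluxf lxls wxfae icry qmax
Hunk 5: at line 6 remove [lxls,wxfae] add [nyp] -> 9 lines: amk gddf djc lcasm vnazl gluxf nyp icry qmax
Hunk 6: at line 3 remove [lcasm] add [obqoz,qqk] -> 10 lines: amk gddf djc obqoz qqk vnazl gluxf nyp icry qmax
Final line count: 10

Answer: 10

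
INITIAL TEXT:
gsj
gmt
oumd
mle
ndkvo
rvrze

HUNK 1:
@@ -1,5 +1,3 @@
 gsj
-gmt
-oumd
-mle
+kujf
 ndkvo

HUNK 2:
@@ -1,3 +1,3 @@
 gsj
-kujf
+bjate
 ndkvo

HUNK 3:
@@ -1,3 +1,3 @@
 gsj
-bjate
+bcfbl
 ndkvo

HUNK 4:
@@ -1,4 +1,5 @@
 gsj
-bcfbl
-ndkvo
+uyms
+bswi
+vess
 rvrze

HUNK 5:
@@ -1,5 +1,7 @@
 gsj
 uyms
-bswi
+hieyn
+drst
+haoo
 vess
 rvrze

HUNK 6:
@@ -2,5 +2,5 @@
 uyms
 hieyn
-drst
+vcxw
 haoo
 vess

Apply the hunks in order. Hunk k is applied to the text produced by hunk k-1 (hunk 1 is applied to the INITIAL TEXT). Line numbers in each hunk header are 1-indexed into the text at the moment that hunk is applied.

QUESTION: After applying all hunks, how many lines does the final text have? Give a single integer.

Hunk 1: at line 1 remove [gmt,oumd,mle] add [kujf] -> 4 lines: gsj kujf ndkvo rvrze
Hunk 2: at line 1 remove [kujf] add [bjate] -> 4 lines: gsj bjate ndkvo rvrze
Hunk 3: at line 1 remove [bjate] add [bcfbl] -> 4 lines: gsj bcfbl ndkvo rvrze
Hunk 4: at line 1 remove [bcfbl,ndkvo] add [uyms,bswi,vess] -> 5 lines: gsj uyms bswi vess rvrze
Hunk 5: at line 1 remove [bswi] add [hieyn,drst,haoo] -> 7 lines: gsj uyms hieyn drst haoo vess rvrze
Hunk 6: at line 2 remove [drst] add [vcxw] -> 7 lines: gsj uyms hieyn vcxw haoo vess rvrze
Final line count: 7

Answer: 7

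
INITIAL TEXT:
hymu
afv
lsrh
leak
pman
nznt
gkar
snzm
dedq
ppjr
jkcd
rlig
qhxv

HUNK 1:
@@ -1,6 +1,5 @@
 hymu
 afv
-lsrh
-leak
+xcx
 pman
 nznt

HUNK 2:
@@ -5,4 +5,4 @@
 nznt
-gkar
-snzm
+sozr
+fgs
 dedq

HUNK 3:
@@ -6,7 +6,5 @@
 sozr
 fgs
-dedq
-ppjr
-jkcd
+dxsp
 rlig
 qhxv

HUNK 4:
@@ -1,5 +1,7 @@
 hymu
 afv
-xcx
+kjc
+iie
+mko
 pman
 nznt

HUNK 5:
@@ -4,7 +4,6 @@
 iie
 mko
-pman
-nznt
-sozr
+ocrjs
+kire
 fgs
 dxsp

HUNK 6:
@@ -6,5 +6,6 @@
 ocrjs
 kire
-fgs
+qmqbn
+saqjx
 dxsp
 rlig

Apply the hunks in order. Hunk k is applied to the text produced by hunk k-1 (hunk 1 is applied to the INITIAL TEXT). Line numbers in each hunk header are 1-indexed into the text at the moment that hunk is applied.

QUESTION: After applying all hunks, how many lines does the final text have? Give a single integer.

Hunk 1: at line 1 remove [lsrh,leak] add [xcx] -> 12 lines: hymu afv xcx pman nznt gkar snzm dedq ppjr jkcd rlig qhxv
Hunk 2: at line 5 remove [gkar,snzm] add [sozr,fgs] -> 12 lines: hymu afv xcx pman nznt sozr fgs dedq ppjr jkcd rlig qhxv
Hunk 3: at line 6 remove [dedq,ppjr,jkcd] add [dxsp] -> 10 lines: hymu afv xcx pman nznt sozr fgs dxsp rlig qhxv
Hunk 4: at line 1 remove [xcx] add [kjc,iie,mko] -> 12 lines: hymu afv kjc iie mko pman nznt sozr fgs dxsp rlig qhxv
Hunk 5: at line 4 remove [pman,nznt,sozr] add [ocrjs,kire] -> 11 lines: hymu afv kjc iie mko ocrjs kire fgs dxsp rlig qhxv
Hunk 6: at line 6 remove [fgs] add [qmqbn,saqjx] -> 12 lines: hymu afv kjc iie mko ocrjs kire qmqbn saqjx dxsp rlig qhxv
Final line count: 12

Answer: 12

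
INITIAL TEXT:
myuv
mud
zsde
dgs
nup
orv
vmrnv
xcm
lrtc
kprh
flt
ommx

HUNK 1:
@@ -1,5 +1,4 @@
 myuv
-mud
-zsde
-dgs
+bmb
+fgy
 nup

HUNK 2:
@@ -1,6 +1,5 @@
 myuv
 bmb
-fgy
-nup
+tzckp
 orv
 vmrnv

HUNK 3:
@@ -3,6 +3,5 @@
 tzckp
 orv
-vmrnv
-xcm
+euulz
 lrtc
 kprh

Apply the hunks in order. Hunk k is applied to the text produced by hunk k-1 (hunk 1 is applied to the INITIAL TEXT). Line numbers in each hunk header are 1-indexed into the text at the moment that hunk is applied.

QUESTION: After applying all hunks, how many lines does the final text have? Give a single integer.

Answer: 9

Derivation:
Hunk 1: at line 1 remove [mud,zsde,dgs] add [bmb,fgy] -> 11 lines: myuv bmb fgy nup orv vmrnv xcm lrtc kprh flt ommx
Hunk 2: at line 1 remove [fgy,nup] add [tzckp] -> 10 lines: myuv bmb tzckp orv vmrnv xcm lrtc kprh flt ommx
Hunk 3: at line 3 remove [vmrnv,xcm] add [euulz] -> 9 lines: myuv bmb tzckp orv euulz lrtc kprh flt ommx
Final line count: 9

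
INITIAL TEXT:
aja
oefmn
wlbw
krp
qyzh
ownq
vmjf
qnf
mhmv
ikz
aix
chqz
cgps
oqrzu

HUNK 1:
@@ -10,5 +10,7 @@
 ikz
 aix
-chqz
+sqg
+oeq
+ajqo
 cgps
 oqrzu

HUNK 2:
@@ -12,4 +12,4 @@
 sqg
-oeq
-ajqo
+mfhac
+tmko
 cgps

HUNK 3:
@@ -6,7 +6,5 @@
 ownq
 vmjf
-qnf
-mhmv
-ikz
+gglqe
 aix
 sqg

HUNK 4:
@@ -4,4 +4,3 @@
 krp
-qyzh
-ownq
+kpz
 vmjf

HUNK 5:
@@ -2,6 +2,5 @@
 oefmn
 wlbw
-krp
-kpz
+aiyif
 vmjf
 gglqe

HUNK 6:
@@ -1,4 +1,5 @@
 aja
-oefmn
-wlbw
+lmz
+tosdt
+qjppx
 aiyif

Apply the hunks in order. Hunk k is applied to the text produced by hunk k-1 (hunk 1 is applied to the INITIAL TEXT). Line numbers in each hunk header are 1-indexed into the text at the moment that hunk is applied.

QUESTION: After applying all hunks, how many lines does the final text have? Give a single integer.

Answer: 13

Derivation:
Hunk 1: at line 10 remove [chqz] add [sqg,oeq,ajqo] -> 16 lines: aja oefmn wlbw krp qyzh ownq vmjf qnf mhmv ikz aix sqg oeq ajqo cgps oqrzu
Hunk 2: at line 12 remove [oeq,ajqo] add [mfhac,tmko] -> 16 lines: aja oefmn wlbw krp qyzh ownq vmjf qnf mhmv ikz aix sqg mfhac tmko cgps oqrzu
Hunk 3: at line 6 remove [qnf,mhmv,ikz] add [gglqe] -> 14 lines: aja oefmn wlbw krp qyzh ownq vmjf gglqe aix sqg mfhac tmko cgps oqrzu
Hunk 4: at line 4 remove [qyzh,ownq] add [kpz] -> 13 lines: aja oefmn wlbw krp kpz vmjf gglqe aix sqg mfhac tmko cgps oqrzu
Hunk 5: at line 2 remove [krp,kpz] add [aiyif] -> 12 lines: aja oefmn wlbw aiyif vmjf gglqe aix sqg mfhac tmko cgps oqrzu
Hunk 6: at line 1 remove [oefmn,wlbw] add [lmz,tosdt,qjppx] -> 13 lines: aja lmz tosdt qjppx aiyif vmjf gglqe aix sqg mfhac tmko cgps oqrzu
Final line count: 13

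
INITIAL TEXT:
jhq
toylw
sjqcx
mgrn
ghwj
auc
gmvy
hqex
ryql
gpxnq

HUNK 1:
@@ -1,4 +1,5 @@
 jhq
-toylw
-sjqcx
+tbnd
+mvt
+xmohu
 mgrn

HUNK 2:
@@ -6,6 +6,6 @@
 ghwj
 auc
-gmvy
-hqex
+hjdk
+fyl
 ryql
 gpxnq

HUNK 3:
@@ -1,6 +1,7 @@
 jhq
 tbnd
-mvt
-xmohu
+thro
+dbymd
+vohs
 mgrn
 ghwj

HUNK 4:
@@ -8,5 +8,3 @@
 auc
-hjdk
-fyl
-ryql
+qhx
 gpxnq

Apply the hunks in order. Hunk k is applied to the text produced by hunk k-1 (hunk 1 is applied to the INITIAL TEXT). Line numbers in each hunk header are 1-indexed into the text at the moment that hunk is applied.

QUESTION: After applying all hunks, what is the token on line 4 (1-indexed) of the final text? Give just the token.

Answer: dbymd

Derivation:
Hunk 1: at line 1 remove [toylw,sjqcx] add [tbnd,mvt,xmohu] -> 11 lines: jhq tbnd mvt xmohu mgrn ghwj auc gmvy hqex ryql gpxnq
Hunk 2: at line 6 remove [gmvy,hqex] add [hjdk,fyl] -> 11 lines: jhq tbnd mvt xmohu mgrn ghwj auc hjdk fyl ryql gpxnq
Hunk 3: at line 1 remove [mvt,xmohu] add [thro,dbymd,vohs] -> 12 lines: jhq tbnd thro dbymd vohs mgrn ghwj auc hjdk fyl ryql gpxnq
Hunk 4: at line 8 remove [hjdk,fyl,ryql] add [qhx] -> 10 lines: jhq tbnd thro dbymd vohs mgrn ghwj auc qhx gpxnq
Final line 4: dbymd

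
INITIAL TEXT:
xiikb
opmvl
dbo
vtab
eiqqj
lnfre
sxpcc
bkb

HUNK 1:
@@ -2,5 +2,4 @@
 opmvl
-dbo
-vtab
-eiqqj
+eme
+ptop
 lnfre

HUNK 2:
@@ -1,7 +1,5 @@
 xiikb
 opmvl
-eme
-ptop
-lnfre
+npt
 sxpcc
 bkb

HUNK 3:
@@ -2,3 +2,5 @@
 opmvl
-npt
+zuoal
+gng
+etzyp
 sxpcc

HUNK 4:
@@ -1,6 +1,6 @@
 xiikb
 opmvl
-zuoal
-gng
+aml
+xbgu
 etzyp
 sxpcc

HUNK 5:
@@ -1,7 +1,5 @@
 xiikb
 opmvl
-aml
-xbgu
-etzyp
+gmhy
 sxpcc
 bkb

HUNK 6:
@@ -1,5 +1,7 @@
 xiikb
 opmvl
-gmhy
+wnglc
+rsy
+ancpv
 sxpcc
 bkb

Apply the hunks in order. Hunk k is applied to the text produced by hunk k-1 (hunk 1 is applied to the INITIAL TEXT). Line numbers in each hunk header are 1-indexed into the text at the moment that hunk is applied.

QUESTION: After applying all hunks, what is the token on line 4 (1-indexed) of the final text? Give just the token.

Answer: rsy

Derivation:
Hunk 1: at line 2 remove [dbo,vtab,eiqqj] add [eme,ptop] -> 7 lines: xiikb opmvl eme ptop lnfre sxpcc bkb
Hunk 2: at line 1 remove [eme,ptop,lnfre] add [npt] -> 5 lines: xiikb opmvl npt sxpcc bkb
Hunk 3: at line 2 remove [npt] add [zuoal,gng,etzyp] -> 7 lines: xiikb opmvl zuoal gng etzyp sxpcc bkb
Hunk 4: at line 1 remove [zuoal,gng] add [aml,xbgu] -> 7 lines: xiikb opmvl aml xbgu etzyp sxpcc bkb
Hunk 5: at line 1 remove [aml,xbgu,etzyp] add [gmhy] -> 5 lines: xiikb opmvl gmhy sxpcc bkb
Hunk 6: at line 1 remove [gmhy] add [wnglc,rsy,ancpv] -> 7 lines: xiikb opmvl wnglc rsy ancpv sxpcc bkb
Final line 4: rsy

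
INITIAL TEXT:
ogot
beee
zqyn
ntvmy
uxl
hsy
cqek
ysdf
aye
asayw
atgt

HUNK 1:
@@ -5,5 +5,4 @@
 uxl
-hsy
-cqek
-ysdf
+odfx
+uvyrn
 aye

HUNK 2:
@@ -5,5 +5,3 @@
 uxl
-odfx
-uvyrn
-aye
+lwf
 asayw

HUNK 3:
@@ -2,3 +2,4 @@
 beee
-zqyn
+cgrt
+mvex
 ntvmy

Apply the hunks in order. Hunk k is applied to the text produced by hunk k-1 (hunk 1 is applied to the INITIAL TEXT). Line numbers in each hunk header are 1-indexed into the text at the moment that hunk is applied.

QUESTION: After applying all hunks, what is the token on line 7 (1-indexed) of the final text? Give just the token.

Hunk 1: at line 5 remove [hsy,cqek,ysdf] add [odfx,uvyrn] -> 10 lines: ogot beee zqyn ntvmy uxl odfx uvyrn aye asayw atgt
Hunk 2: at line 5 remove [odfx,uvyrn,aye] add [lwf] -> 8 lines: ogot beee zqyn ntvmy uxl lwf asayw atgt
Hunk 3: at line 2 remove [zqyn] add [cgrt,mvex] -> 9 lines: ogot beee cgrt mvex ntvmy uxl lwf asayw atgt
Final line 7: lwf

Answer: lwf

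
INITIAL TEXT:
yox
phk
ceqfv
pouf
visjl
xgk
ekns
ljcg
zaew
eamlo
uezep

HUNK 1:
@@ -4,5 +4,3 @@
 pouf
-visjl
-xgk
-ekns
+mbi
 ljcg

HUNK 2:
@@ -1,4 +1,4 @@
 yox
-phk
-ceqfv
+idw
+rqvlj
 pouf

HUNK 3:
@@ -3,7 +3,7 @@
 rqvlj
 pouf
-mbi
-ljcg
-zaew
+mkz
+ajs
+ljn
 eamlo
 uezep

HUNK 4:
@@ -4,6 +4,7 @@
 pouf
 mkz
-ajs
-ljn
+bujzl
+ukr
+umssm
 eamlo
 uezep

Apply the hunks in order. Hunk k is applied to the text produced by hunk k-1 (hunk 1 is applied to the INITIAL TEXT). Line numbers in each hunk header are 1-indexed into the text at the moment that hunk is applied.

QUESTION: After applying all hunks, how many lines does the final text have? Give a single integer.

Answer: 10

Derivation:
Hunk 1: at line 4 remove [visjl,xgk,ekns] add [mbi] -> 9 lines: yox phk ceqfv pouf mbi ljcg zaew eamlo uezep
Hunk 2: at line 1 remove [phk,ceqfv] add [idw,rqvlj] -> 9 lines: yox idw rqvlj pouf mbi ljcg zaew eamlo uezep
Hunk 3: at line 3 remove [mbi,ljcg,zaew] add [mkz,ajs,ljn] -> 9 lines: yox idw rqvlj pouf mkz ajs ljn eamlo uezep
Hunk 4: at line 4 remove [ajs,ljn] add [bujzl,ukr,umssm] -> 10 lines: yox idw rqvlj pouf mkz bujzl ukr umssm eamlo uezep
Final line count: 10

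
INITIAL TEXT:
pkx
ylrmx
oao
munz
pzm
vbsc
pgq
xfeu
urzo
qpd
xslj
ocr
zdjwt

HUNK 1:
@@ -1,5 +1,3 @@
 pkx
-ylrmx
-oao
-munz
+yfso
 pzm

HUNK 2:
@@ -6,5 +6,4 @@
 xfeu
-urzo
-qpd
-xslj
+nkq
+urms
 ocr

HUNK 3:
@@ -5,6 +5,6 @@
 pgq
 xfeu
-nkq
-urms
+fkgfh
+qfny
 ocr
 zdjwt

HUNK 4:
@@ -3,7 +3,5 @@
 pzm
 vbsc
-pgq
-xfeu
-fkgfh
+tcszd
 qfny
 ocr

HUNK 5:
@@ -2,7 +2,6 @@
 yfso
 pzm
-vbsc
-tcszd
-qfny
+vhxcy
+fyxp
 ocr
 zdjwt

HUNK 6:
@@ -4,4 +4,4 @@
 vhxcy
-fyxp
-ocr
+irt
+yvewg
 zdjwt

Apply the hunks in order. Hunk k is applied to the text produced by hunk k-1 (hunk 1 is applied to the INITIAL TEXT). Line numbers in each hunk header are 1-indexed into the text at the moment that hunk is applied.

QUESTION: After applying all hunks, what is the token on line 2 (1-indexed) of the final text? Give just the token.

Hunk 1: at line 1 remove [ylrmx,oao,munz] add [yfso] -> 11 lines: pkx yfso pzm vbsc pgq xfeu urzo qpd xslj ocr zdjwt
Hunk 2: at line 6 remove [urzo,qpd,xslj] add [nkq,urms] -> 10 lines: pkx yfso pzm vbsc pgq xfeu nkq urms ocr zdjwt
Hunk 3: at line 5 remove [nkq,urms] add [fkgfh,qfny] -> 10 lines: pkx yfso pzm vbsc pgq xfeu fkgfh qfny ocr zdjwt
Hunk 4: at line 3 remove [pgq,xfeu,fkgfh] add [tcszd] -> 8 lines: pkx yfso pzm vbsc tcszd qfny ocr zdjwt
Hunk 5: at line 2 remove [vbsc,tcszd,qfny] add [vhxcy,fyxp] -> 7 lines: pkx yfso pzm vhxcy fyxp ocr zdjwt
Hunk 6: at line 4 remove [fyxp,ocr] add [irt,yvewg] -> 7 lines: pkx yfso pzm vhxcy irt yvewg zdjwt
Final line 2: yfso

Answer: yfso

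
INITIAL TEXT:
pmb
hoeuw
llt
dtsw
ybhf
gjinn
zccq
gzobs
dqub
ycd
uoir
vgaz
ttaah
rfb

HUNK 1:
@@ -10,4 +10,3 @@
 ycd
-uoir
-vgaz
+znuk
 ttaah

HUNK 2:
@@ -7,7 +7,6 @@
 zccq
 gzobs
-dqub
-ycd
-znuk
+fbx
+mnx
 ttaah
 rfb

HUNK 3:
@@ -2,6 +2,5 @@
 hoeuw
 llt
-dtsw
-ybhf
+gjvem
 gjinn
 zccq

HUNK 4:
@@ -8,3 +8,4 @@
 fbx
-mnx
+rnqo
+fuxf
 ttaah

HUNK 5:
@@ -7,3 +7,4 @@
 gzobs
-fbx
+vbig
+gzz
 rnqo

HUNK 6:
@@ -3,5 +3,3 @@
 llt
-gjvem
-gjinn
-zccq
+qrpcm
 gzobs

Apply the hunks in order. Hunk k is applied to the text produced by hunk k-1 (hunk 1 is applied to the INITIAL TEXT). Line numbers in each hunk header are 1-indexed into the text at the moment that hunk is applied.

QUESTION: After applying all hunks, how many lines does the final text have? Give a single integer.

Hunk 1: at line 10 remove [uoir,vgaz] add [znuk] -> 13 lines: pmb hoeuw llt dtsw ybhf gjinn zccq gzobs dqub ycd znuk ttaah rfb
Hunk 2: at line 7 remove [dqub,ycd,znuk] add [fbx,mnx] -> 12 lines: pmb hoeuw llt dtsw ybhf gjinn zccq gzobs fbx mnx ttaah rfb
Hunk 3: at line 2 remove [dtsw,ybhf] add [gjvem] -> 11 lines: pmb hoeuw llt gjvem gjinn zccq gzobs fbx mnx ttaah rfb
Hunk 4: at line 8 remove [mnx] add [rnqo,fuxf] -> 12 lines: pmb hoeuw llt gjvem gjinn zccq gzobs fbx rnqo fuxf ttaah rfb
Hunk 5: at line 7 remove [fbx] add [vbig,gzz] -> 13 lines: pmb hoeuw llt gjvem gjinn zccq gzobs vbig gzz rnqo fuxf ttaah rfb
Hunk 6: at line 3 remove [gjvem,gjinn,zccq] add [qrpcm] -> 11 lines: pmb hoeuw llt qrpcm gzobs vbig gzz rnqo fuxf ttaah rfb
Final line count: 11

Answer: 11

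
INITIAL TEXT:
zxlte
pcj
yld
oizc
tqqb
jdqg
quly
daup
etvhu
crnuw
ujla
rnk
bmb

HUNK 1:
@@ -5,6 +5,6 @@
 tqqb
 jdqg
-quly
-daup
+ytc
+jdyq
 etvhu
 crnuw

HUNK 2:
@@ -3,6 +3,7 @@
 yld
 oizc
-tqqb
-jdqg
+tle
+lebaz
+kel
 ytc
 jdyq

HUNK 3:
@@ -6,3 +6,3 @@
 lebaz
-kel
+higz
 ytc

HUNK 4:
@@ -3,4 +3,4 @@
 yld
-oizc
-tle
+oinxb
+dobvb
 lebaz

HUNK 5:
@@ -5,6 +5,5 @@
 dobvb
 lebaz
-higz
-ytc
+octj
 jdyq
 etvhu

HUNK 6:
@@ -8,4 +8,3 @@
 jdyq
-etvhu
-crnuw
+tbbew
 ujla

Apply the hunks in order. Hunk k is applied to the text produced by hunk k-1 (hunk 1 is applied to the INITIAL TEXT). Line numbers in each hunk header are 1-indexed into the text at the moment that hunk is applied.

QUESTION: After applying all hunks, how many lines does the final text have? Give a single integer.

Answer: 12

Derivation:
Hunk 1: at line 5 remove [quly,daup] add [ytc,jdyq] -> 13 lines: zxlte pcj yld oizc tqqb jdqg ytc jdyq etvhu crnuw ujla rnk bmb
Hunk 2: at line 3 remove [tqqb,jdqg] add [tle,lebaz,kel] -> 14 lines: zxlte pcj yld oizc tle lebaz kel ytc jdyq etvhu crnuw ujla rnk bmb
Hunk 3: at line 6 remove [kel] add [higz] -> 14 lines: zxlte pcj yld oizc tle lebaz higz ytc jdyq etvhu crnuw ujla rnk bmb
Hunk 4: at line 3 remove [oizc,tle] add [oinxb,dobvb] -> 14 lines: zxlte pcj yld oinxb dobvb lebaz higz ytc jdyq etvhu crnuw ujla rnk bmb
Hunk 5: at line 5 remove [higz,ytc] add [octj] -> 13 lines: zxlte pcj yld oinxb dobvb lebaz octj jdyq etvhu crnuw ujla rnk bmb
Hunk 6: at line 8 remove [etvhu,crnuw] add [tbbew] -> 12 lines: zxlte pcj yld oinxb dobvb lebaz octj jdyq tbbew ujla rnk bmb
Final line count: 12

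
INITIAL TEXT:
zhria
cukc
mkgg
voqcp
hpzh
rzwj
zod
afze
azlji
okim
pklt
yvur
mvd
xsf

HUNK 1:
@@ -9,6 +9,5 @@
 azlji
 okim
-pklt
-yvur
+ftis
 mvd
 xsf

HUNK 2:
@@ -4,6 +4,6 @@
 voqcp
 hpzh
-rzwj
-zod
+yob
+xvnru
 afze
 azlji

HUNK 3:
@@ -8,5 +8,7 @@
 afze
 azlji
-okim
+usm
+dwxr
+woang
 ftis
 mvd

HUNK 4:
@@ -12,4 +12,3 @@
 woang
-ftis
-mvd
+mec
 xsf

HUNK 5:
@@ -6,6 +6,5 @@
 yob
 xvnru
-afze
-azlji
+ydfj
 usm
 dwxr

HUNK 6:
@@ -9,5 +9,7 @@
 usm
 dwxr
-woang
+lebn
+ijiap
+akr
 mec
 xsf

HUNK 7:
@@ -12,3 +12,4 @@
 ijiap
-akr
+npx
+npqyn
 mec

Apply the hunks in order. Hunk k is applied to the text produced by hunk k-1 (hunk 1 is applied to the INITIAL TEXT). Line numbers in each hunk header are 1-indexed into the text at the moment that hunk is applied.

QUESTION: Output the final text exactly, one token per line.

Hunk 1: at line 9 remove [pklt,yvur] add [ftis] -> 13 lines: zhria cukc mkgg voqcp hpzh rzwj zod afze azlji okim ftis mvd xsf
Hunk 2: at line 4 remove [rzwj,zod] add [yob,xvnru] -> 13 lines: zhria cukc mkgg voqcp hpzh yob xvnru afze azlji okim ftis mvd xsf
Hunk 3: at line 8 remove [okim] add [usm,dwxr,woang] -> 15 lines: zhria cukc mkgg voqcp hpzh yob xvnru afze azlji usm dwxr woang ftis mvd xsf
Hunk 4: at line 12 remove [ftis,mvd] add [mec] -> 14 lines: zhria cukc mkgg voqcp hpzh yob xvnru afze azlji usm dwxr woang mec xsf
Hunk 5: at line 6 remove [afze,azlji] add [ydfj] -> 13 lines: zhria cukc mkgg voqcp hpzh yob xvnru ydfj usm dwxr woang mec xsf
Hunk 6: at line 9 remove [woang] add [lebn,ijiap,akr] -> 15 lines: zhria cukc mkgg voqcp hpzh yob xvnru ydfj usm dwxr lebn ijiap akr mec xsf
Hunk 7: at line 12 remove [akr] add [npx,npqyn] -> 16 lines: zhria cukc mkgg voqcp hpzh yob xvnru ydfj usm dwxr lebn ijiap npx npqyn mec xsf

Answer: zhria
cukc
mkgg
voqcp
hpzh
yob
xvnru
ydfj
usm
dwxr
lebn
ijiap
npx
npqyn
mec
xsf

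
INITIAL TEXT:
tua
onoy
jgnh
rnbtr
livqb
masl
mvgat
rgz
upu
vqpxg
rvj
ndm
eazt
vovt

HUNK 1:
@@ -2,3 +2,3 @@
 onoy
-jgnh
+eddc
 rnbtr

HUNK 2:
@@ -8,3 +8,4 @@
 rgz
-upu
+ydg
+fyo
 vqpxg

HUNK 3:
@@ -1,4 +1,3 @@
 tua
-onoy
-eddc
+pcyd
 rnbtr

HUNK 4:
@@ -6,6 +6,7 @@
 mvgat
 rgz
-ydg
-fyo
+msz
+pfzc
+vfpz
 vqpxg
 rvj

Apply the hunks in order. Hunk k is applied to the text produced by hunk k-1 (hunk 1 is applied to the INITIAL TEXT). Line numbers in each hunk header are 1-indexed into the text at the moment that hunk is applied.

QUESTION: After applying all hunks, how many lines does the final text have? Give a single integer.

Hunk 1: at line 2 remove [jgnh] add [eddc] -> 14 lines: tua onoy eddc rnbtr livqb masl mvgat rgz upu vqpxg rvj ndm eazt vovt
Hunk 2: at line 8 remove [upu] add [ydg,fyo] -> 15 lines: tua onoy eddc rnbtr livqb masl mvgat rgz ydg fyo vqpxg rvj ndm eazt vovt
Hunk 3: at line 1 remove [onoy,eddc] add [pcyd] -> 14 lines: tua pcyd rnbtr livqb masl mvgat rgz ydg fyo vqpxg rvj ndm eazt vovt
Hunk 4: at line 6 remove [ydg,fyo] add [msz,pfzc,vfpz] -> 15 lines: tua pcyd rnbtr livqb masl mvgat rgz msz pfzc vfpz vqpxg rvj ndm eazt vovt
Final line count: 15

Answer: 15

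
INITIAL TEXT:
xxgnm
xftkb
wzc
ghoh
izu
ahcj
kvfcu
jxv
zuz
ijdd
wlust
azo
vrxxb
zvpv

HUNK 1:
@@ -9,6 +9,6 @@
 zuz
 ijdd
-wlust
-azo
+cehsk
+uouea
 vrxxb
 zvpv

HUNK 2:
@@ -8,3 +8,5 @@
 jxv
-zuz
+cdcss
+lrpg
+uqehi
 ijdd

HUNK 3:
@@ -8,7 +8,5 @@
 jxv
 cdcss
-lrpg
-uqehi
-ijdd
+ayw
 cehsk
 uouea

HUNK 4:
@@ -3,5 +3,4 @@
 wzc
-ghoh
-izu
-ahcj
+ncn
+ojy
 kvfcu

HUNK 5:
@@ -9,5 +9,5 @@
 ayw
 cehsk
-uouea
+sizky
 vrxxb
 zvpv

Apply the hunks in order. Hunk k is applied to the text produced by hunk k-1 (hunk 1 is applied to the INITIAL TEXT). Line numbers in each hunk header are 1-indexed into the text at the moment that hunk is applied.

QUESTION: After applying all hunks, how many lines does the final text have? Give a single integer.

Hunk 1: at line 9 remove [wlust,azo] add [cehsk,uouea] -> 14 lines: xxgnm xftkb wzc ghoh izu ahcj kvfcu jxv zuz ijdd cehsk uouea vrxxb zvpv
Hunk 2: at line 8 remove [zuz] add [cdcss,lrpg,uqehi] -> 16 lines: xxgnm xftkb wzc ghoh izu ahcj kvfcu jxv cdcss lrpg uqehi ijdd cehsk uouea vrxxb zvpv
Hunk 3: at line 8 remove [lrpg,uqehi,ijdd] add [ayw] -> 14 lines: xxgnm xftkb wzc ghoh izu ahcj kvfcu jxv cdcss ayw cehsk uouea vrxxb zvpv
Hunk 4: at line 3 remove [ghoh,izu,ahcj] add [ncn,ojy] -> 13 lines: xxgnm xftkb wzc ncn ojy kvfcu jxv cdcss ayw cehsk uouea vrxxb zvpv
Hunk 5: at line 9 remove [uouea] add [sizky] -> 13 lines: xxgnm xftkb wzc ncn ojy kvfcu jxv cdcss ayw cehsk sizky vrxxb zvpv
Final line count: 13

Answer: 13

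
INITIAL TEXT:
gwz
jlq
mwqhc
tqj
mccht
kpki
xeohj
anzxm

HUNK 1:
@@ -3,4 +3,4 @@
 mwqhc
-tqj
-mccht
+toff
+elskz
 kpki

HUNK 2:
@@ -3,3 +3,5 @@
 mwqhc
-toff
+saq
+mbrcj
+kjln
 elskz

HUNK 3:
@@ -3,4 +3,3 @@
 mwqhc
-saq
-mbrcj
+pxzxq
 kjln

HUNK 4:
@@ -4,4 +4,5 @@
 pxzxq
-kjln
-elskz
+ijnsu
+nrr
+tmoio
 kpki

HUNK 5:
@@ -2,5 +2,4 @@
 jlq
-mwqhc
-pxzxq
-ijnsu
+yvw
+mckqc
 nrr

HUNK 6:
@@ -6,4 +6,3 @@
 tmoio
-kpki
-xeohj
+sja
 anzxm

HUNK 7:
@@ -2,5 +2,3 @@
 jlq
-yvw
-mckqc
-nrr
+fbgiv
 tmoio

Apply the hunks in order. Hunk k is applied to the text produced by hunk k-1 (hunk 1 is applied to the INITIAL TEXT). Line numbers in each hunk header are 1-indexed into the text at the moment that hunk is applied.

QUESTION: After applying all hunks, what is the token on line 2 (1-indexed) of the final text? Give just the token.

Answer: jlq

Derivation:
Hunk 1: at line 3 remove [tqj,mccht] add [toff,elskz] -> 8 lines: gwz jlq mwqhc toff elskz kpki xeohj anzxm
Hunk 2: at line 3 remove [toff] add [saq,mbrcj,kjln] -> 10 lines: gwz jlq mwqhc saq mbrcj kjln elskz kpki xeohj anzxm
Hunk 3: at line 3 remove [saq,mbrcj] add [pxzxq] -> 9 lines: gwz jlq mwqhc pxzxq kjln elskz kpki xeohj anzxm
Hunk 4: at line 4 remove [kjln,elskz] add [ijnsu,nrr,tmoio] -> 10 lines: gwz jlq mwqhc pxzxq ijnsu nrr tmoio kpki xeohj anzxm
Hunk 5: at line 2 remove [mwqhc,pxzxq,ijnsu] add [yvw,mckqc] -> 9 lines: gwz jlq yvw mckqc nrr tmoio kpki xeohj anzxm
Hunk 6: at line 6 remove [kpki,xeohj] add [sja] -> 8 lines: gwz jlq yvw mckqc nrr tmoio sja anzxm
Hunk 7: at line 2 remove [yvw,mckqc,nrr] add [fbgiv] -> 6 lines: gwz jlq fbgiv tmoio sja anzxm
Final line 2: jlq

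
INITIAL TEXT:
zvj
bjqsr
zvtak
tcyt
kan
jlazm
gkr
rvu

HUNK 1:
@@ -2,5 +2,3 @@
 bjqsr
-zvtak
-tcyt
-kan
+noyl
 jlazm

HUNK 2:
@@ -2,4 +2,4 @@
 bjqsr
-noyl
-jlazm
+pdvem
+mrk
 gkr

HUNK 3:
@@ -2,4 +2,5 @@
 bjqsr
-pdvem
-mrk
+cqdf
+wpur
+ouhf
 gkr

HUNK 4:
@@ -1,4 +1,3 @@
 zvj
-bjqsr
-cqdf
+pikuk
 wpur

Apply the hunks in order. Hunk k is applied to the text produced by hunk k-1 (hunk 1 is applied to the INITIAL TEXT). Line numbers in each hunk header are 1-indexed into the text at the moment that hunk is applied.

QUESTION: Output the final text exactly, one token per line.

Hunk 1: at line 2 remove [zvtak,tcyt,kan] add [noyl] -> 6 lines: zvj bjqsr noyl jlazm gkr rvu
Hunk 2: at line 2 remove [noyl,jlazm] add [pdvem,mrk] -> 6 lines: zvj bjqsr pdvem mrk gkr rvu
Hunk 3: at line 2 remove [pdvem,mrk] add [cqdf,wpur,ouhf] -> 7 lines: zvj bjqsr cqdf wpur ouhf gkr rvu
Hunk 4: at line 1 remove [bjqsr,cqdf] add [pikuk] -> 6 lines: zvj pikuk wpur ouhf gkr rvu

Answer: zvj
pikuk
wpur
ouhf
gkr
rvu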